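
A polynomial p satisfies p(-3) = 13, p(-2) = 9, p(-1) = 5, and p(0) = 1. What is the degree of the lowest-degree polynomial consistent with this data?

Forward differences of the values at t = -3, -2, -1, 0:
  p  : 13  9  5  1
  Δ  : -4  -4  -4
  Δ^2: 0  0
  Δ^3: 0
The first differences are constant (-4) and nonzero, while all higher differences vanish, so the minimal degree is 1.

1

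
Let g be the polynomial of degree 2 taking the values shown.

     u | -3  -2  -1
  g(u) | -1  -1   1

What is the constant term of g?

Write g(u) = au^2 + bu + c. Substituting each data point gives a linear system:
  9a - 3b + c = -1
  4a - 2b + c = -1
  a - b + c = 1
Solving the system yields a = 1, b = 5, c = 5.
So g(u) = u² + 5u + 5.
The constant term is 5.

5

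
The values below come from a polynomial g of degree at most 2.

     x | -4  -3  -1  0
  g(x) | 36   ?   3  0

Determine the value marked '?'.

The 3 known points determine the degree-2 polynomial uniquely.
Write g(x) = ax^2 + bx + c. Substituting each data point gives a linear system:
  16a - 4b + c = 36
  a - b + c = 3
  c = 0
Solving the system yields a = 2, b = -1, c = 0.
So g(x) = 2x^2 - x.
Then g(-3) = 21.

21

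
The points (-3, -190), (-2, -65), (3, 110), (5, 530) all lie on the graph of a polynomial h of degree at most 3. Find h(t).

h(t) = 5t^3 - 5t^2 + 5t + 5

Write h(t) = at^3 + bt^2 + ct + d. Substituting each data point gives a linear system:
  -27a + 9b - 3c + d = -190
  -8a + 4b - 2c + d = -65
  27a + 9b + 3c + d = 110
  125a + 25b + 5c + d = 530
Solving the system yields a = 5, b = -5, c = 5, d = 5.
So h(t) = 5t^3 - 5t^2 + 5t + 5.
Check: h(5) = 530. ✓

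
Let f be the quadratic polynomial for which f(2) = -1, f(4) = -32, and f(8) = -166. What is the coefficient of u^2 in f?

-3

Write f(u) = au^2 + bu + c. Substituting each data point gives a linear system:
  4a + 2b + c = -1
  16a + 4b + c = -32
  64a + 8b + c = -166
Solving the system yields a = -3, b = 5/2, c = 6.
So f(u) = -3u² + (5/2)u + 6.
The leading coefficient is -3.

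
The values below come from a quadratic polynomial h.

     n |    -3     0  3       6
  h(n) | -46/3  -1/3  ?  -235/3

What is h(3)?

The 3 known points determine the degree-2 polynomial uniquely.
Write h(n) = an^2 + bn + c. Substituting each data point gives a linear system:
  9a - 3b + c = -46/3
  c = -1/3
  36a + 6b + c = -235/3
Solving the system yields a = -2, b = -1, c = -1/3.
So h(n) = -2n^2 - n - 1/3.
Then h(3) = -64/3.

-64/3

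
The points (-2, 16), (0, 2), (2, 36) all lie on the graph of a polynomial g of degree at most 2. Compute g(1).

13

Using the Lagrange interpolation formula with nodes -2, 0, 2:
  L_0(s) = s(s - 2) / 8
  L_1(s) = (s + 2)(s - 2) / -4
  L_2(s) = (s + 2)s / 8
Then g(s) = 16·L_0(s) + 2·L_1(s) + 36·L_2(s).
Expanding and collecting terms gives g(s) = 6s² + 5s + 2.
Evaluating at s = 1: g(1) = 13.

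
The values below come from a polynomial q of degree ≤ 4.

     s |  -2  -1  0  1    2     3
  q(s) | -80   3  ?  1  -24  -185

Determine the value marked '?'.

4

On equispaced nodes a degree-4 polynomial has vanishing fifth forward difference, so
  - q(-2) + 5·q(-1) - 10·q(0) + 10·q(1) - 5·q(2) + q(3) = 0.
Substituting the known values and solving for q(0):
  -10·q(0) = -40
  q(0) = 4.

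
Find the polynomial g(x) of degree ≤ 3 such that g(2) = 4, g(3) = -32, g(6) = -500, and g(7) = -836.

Write g(x) = ax^3 + bx^2 + cx + d. Substituting each data point gives a linear system:
  8a + 4b + 2c + d = 4
  27a + 9b + 3c + d = -32
  216a + 36b + 6c + d = -500
  343a + 49b + 7c + d = -836
Solving the system yields a = -3, b = 3, c = 6, d = 4.
So g(x) = -3x^3 + 3x^2 + 6x + 4.
Check: g(6) = -500. ✓

g(x) = -3x^3 + 3x^2 + 6x + 4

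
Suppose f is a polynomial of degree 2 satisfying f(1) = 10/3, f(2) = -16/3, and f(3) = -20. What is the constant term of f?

Write f(s) = as^2 + bs + c. Substituting each data point gives a linear system:
  a + b + c = 10/3
  4a + 2b + c = -16/3
  9a + 3b + c = -20
Solving the system yields a = -3, b = 1/3, c = 6.
So f(s) = -3s^2 + (1/3)s + 6.
The constant term is 6.

6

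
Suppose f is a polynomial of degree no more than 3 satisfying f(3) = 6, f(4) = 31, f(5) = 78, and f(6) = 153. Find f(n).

Using the Lagrange interpolation formula with nodes 3, 4, 5, 6:
  L_0(n) = (n - 4)(n - 5)(n - 6) / -6
  L_1(n) = (n - 3)(n - 5)(n - 6) / 2
  L_2(n) = (n - 3)(n - 4)(n - 6) / -2
  L_3(n) = (n - 3)(n - 4)(n - 5) / 6
Then f(n) = 6·L_0(n) + 31·L_1(n) + 78·L_2(n) + 153·L_3(n).
Expanding and collecting terms gives f(n) = n³ - n² - 5n + 3.
Check: f(6) = 153. ✓

f(n) = n^3 - n^2 - 5n + 3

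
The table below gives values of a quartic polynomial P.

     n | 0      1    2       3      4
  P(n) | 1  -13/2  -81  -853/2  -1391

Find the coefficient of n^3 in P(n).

Write P(n) = an^4 + bn^3 + cn^2 + dn + e. Substituting each data point gives a linear system:
  e = 1
  a + b + c + d + e = -13/2
  16a + 8b + 4c + 2d + e = -81
  81a + 27b + 9c + 3d + e = -853/2
  256a + 64b + 16c + 4d + e = -1391
Solving the system yields a = -6, b = 2, c = 5/2, d = -6, e = 1.
So P(n) = -6n⁴ + 2n³ + (5/2)n² - 6n + 1.
The coefficient of n^3 is 2.

2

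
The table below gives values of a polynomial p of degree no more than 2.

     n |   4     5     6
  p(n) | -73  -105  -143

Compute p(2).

-27

Using the Lagrange interpolation formula with nodes 4, 5, 6:
  L_0(n) = (n - 5)(n - 6) / 2
  L_1(n) = (n - 4)(n - 6) / -1
  L_2(n) = (n - 4)(n - 5) / 2
Then p(n) = -73·L_0(n) - 105·L_1(n) - 143·L_2(n).
Expanding and collecting terms gives p(n) = -3n^2 - 5n - 5.
Evaluating at n = 2: p(2) = -27.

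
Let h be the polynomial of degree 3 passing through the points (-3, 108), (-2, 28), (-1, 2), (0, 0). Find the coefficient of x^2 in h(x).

Write h(x) = ax^3 + bx^2 + cx + d. Substituting each data point gives a linear system:
  -27a + 9b - 3c + d = 108
  -8a + 4b - 2c + d = 28
  -a + b - c + d = 2
  d = 0
Solving the system yields a = -5, b = -3, c = 0, d = 0.
So h(x) = -5x^3 - 3x^2.
The coefficient of x^2 is -3.

-3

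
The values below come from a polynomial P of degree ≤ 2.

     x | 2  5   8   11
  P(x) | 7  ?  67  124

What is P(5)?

28

The 3 known points determine the degree-2 polynomial uniquely.
Write P(x) = ax^2 + bx + c. Substituting each data point gives a linear system:
  4a + 2b + c = 7
  64a + 8b + c = 67
  121a + 11b + c = 124
Solving the system yields a = 1, b = 0, c = 3.
So P(x) = x² + 3.
Then P(5) = 28.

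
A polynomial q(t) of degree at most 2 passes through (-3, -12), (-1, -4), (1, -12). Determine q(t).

Using the Lagrange interpolation formula with nodes -3, -1, 1:
  L_0(t) = (t + 1)(t - 1) / 8
  L_1(t) = (t + 3)(t - 1) / -4
  L_2(t) = (t + 3)(t + 1) / 8
Then q(t) = -12·L_0(t) - 4·L_1(t) - 12·L_2(t).
Expanding and collecting terms gives q(t) = -2t^2 - 4t - 6.
Check: q(1) = -12. ✓

q(t) = -2t^2 - 4t - 6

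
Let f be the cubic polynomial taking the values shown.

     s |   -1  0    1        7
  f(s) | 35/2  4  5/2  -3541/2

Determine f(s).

Write f(s) = as^3 + bs^2 + cs + d. Substituting each data point gives a linear system:
  -a + b - c + d = 35/2
  d = 4
  a + b + c + d = 5/2
  343a + 49b + 7c + d = -3541/2
Solving the system yields a = -6, b = 6, c = -3/2, d = 4.
So f(s) = -6s^3 + 6s^2 - (3/2)s + 4.
Check: f(1) = 5/2. ✓

f(s) = -6s^3 + 6s^2 - (3/2)s + 4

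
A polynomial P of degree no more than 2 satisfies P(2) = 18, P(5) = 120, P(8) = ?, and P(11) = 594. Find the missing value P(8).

The 3 known points determine the degree-2 polynomial uniquely.
Write P(x) = ax^2 + bx + c. Substituting each data point gives a linear system:
  4a + 2b + c = 18
  25a + 5b + c = 120
  121a + 11b + c = 594
Solving the system yields a = 5, b = -1, c = 0.
So P(x) = 5x² - x.
Then P(8) = 312.

312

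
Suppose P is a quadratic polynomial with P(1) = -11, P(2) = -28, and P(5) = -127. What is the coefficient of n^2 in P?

-4

Write P(n) = an^2 + bn + c. Substituting each data point gives a linear system:
  a + b + c = -11
  4a + 2b + c = -28
  25a + 5b + c = -127
Solving the system yields a = -4, b = -5, c = -2.
So P(n) = -4n^2 - 5n - 2.
The leading coefficient is -4.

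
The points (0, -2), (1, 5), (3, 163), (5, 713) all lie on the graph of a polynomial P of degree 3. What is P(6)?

Using the Lagrange interpolation formula with nodes 0, 1, 3, 5:
  L_0(s) = (s - 1)(s - 3)(s - 5) / -15
  L_1(s) = s(s - 3)(s - 5) / 8
  L_2(s) = s(s - 1)(s - 5) / -12
  L_3(s) = s(s - 1)(s - 3) / 40
Then P(s) = -2·L_0(s) + 5·L_1(s) + 163·L_2(s) + 713·L_3(s).
Expanding and collecting terms gives P(s) = 5s^3 + 4s^2 - 2s - 2.
Evaluating at s = 6: P(6) = 1210.

1210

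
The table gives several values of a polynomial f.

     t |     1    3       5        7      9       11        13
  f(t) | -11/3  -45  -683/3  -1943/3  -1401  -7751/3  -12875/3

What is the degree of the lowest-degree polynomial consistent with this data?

3

Forward differences of the values at t = 1, 3, 5, 7, 9, 11, 13:
  f  : -11/3  -45  -683/3  -1943/3  -1401  -7751/3  -12875/3
  Δ  : -124/3  -548/3  -420  -2260/3  -3548/3  -1708
  Δ^2: -424/3  -712/3  -1000/3  -1288/3  -1576/3
  Δ^3: -96  -96  -96  -96
  Δ^4: 0  0  0
  Δ^5: 0  0
  Δ^6: 0
The third differences are constant (-96) and nonzero, while all higher differences vanish, so the minimal degree is 3.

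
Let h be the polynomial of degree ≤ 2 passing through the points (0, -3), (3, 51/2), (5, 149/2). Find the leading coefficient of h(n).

Write h(n) = an^2 + bn + c. Substituting each data point gives a linear system:
  c = -3
  9a + 3b + c = 51/2
  25a + 5b + c = 149/2
Solving the system yields a = 3, b = 1/2, c = -3.
So h(n) = 3n² + (1/2)n - 3.
The leading coefficient is 3.

3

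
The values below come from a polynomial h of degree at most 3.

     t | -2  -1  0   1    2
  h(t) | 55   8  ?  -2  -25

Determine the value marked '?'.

-1

On equispaced nodes a degree-3 polynomial has vanishing fourth forward difference, so
  h(-2) - 4·h(-1) + 6·h(0) - 4·h(1) + h(2) = 0.
Substituting the known values and solving for h(0):
  6·h(0) = -6
  h(0) = -1.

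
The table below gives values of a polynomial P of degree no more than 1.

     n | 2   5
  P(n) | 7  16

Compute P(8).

25

Write P(n) = an + b. Substituting each data point gives a linear system:
  2a + b = 7
  5a + b = 16
Solving the system yields a = 3, b = 1.
So P(n) = 3n + 1.
Then P(8) = 25.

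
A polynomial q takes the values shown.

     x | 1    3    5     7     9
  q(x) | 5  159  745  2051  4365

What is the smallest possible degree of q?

3

Forward differences of the values at x = 1, 3, 5, 7, 9:
  q  : 5  159  745  2051  4365
  Δ  : 154  586  1306  2314
  Δ^2: 432  720  1008
  Δ^3: 288  288
  Δ^4: 0
The third differences are constant (288) and nonzero, while all higher differences vanish, so the minimal degree is 3.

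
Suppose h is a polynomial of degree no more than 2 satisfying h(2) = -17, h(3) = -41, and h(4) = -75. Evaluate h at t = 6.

Using the Lagrange interpolation formula with nodes 2, 3, 4:
  L_0(t) = (t - 3)(t - 4) / 2
  L_1(t) = (t - 2)(t - 4) / -1
  L_2(t) = (t - 2)(t - 3) / 2
Then h(t) = -17·L_0(t) - 41·L_1(t) - 75·L_2(t).
Expanding and collecting terms gives h(t) = -5t² + t + 1.
Evaluating at t = 6: h(6) = -173.

-173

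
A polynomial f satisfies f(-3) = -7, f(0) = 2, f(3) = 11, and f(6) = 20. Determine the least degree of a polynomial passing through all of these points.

1

Forward differences of the values at s = -3, 0, 3, 6:
  f  : -7  2  11  20
  Δ  : 9  9  9
  Δ^2: 0  0
  Δ^3: 0
The first differences are constant (9) and nonzero, while all higher differences vanish, so the minimal degree is 1.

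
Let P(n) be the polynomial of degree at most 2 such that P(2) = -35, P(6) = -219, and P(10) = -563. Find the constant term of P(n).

Write P(n) = an^2 + bn + c. Substituting each data point gives a linear system:
  4a + 2b + c = -35
  36a + 6b + c = -219
  100a + 10b + c = -563
Solving the system yields a = -5, b = -6, c = -3.
So P(n) = -5n² - 6n - 3.
The constant term is -3.

-3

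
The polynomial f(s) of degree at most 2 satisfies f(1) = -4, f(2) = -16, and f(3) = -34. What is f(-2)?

Using the Lagrange interpolation formula with nodes 1, 2, 3:
  L_0(s) = (s - 2)(s - 3) / 2
  L_1(s) = (s - 1)(s - 3) / -1
  L_2(s) = (s - 1)(s - 2) / 2
Then f(s) = -4·L_0(s) - 16·L_1(s) - 34·L_2(s).
Expanding and collecting terms gives f(s) = -3s^2 - 3s + 2.
Evaluating at s = -2: f(-2) = -4.

-4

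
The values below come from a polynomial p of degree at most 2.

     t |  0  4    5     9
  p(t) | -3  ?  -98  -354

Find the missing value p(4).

-59

The 3 known points determine the degree-2 polynomial uniquely.
Write p(t) = at^2 + bt + c. Substituting each data point gives a linear system:
  c = -3
  25a + 5b + c = -98
  81a + 9b + c = -354
Solving the system yields a = -5, b = 6, c = -3.
So p(t) = -5t² + 6t - 3.
Then p(4) = -59.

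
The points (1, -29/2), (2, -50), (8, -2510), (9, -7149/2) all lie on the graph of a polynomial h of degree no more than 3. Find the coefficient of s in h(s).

-5

Write h(s) = as^3 + bs^2 + cs + d. Substituting each data point gives a linear system:
  a + b + c + d = -29/2
  8a + 4b + 2c + d = -50
  512a + 64b + 8c + d = -2510
  729a + 81b + 9c + d = -7149/2
Solving the system yields a = -5, b = 3/2, c = -5, d = -6.
So h(s) = -5s^3 + (3/2)s^2 - 5s - 6.
The coefficient of s is -5.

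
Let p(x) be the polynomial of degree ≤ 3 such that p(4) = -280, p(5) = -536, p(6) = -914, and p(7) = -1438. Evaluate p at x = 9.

-3020

Write p(x) = ax^3 + bx^2 + cx + d. Substituting each data point gives a linear system:
  64a + 16b + 4c + d = -280
  125a + 25b + 5c + d = -536
  216a + 36b + 6c + d = -914
  343a + 49b + 7c + d = -1438
Solving the system yields a = -4, b = -1, c = -3, d = 4.
So p(x) = -4x^3 - x^2 - 3x + 4.
Then p(9) = -3020.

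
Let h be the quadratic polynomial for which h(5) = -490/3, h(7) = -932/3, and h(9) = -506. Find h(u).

h(u) = -6u^2 - (5/3)u - 5

Write h(u) = au^2 + bu + c. Substituting each data point gives a linear system:
  25a + 5b + c = -490/3
  49a + 7b + c = -932/3
  81a + 9b + c = -506
Solving the system yields a = -6, b = -5/3, c = -5.
So h(u) = -6u² - (5/3)u - 5.
Check: h(5) = -490/3. ✓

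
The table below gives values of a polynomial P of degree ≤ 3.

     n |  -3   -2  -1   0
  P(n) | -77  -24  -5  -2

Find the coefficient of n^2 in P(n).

Write P(n) = an^3 + bn^2 + cn + d. Substituting each data point gives a linear system:
  -27a + 9b - 3c + d = -77
  -8a + 4b - 2c + d = -24
  -a + b - c + d = -5
  d = -2
Solving the system yields a = 3, b = 1, c = 1, d = -2.
So P(n) = 3n^3 + n^2 + n - 2.
The coefficient of n^2 is 1.

1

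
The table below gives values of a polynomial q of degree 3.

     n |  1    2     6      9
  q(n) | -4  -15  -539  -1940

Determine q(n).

q(n) = -3n^3 + 3n^2 + n - 5

Using the Lagrange interpolation formula with nodes 1, 2, 6, 9:
  L_0(n) = (n - 2)(n - 6)(n - 9) / -40
  L_1(n) = (n - 1)(n - 6)(n - 9) / 28
  L_2(n) = (n - 1)(n - 2)(n - 9) / -60
  L_3(n) = (n - 1)(n - 2)(n - 6) / 168
Then q(n) = -4·L_0(n) - 15·L_1(n) - 539·L_2(n) - 1940·L_3(n).
Expanding and collecting terms gives q(n) = -3n^3 + 3n^2 + n - 5.
Check: q(1) = -4. ✓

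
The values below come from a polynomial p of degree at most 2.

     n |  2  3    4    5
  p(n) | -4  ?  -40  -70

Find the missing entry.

The 3 known points determine the degree-2 polynomial uniquely.
Write p(n) = an^2 + bn + c. Substituting each data point gives a linear system:
  4a + 2b + c = -4
  16a + 4b + c = -40
  25a + 5b + c = -70
Solving the system yields a = -4, b = 6, c = 0.
So p(n) = -4n^2 + 6n.
Then p(3) = -18.

-18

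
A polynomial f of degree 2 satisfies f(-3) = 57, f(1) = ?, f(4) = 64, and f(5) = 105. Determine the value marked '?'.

The 3 known points determine the degree-2 polynomial uniquely.
Write f(t) = at^2 + bt + c. Substituting each data point gives a linear system:
  9a - 3b + c = 57
  16a + 4b + c = 64
  25a + 5b + c = 105
Solving the system yields a = 5, b = -4, c = 0.
So f(t) = 5t^2 - 4t.
Then f(1) = 1.

1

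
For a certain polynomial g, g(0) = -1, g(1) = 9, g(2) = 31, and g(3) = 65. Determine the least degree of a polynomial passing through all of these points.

2

Forward differences of the values at x = 0, 1, 2, 3:
  g  : -1  9  31  65
  Δ  : 10  22  34
  Δ^2: 12  12
  Δ^3: 0
The second differences are constant (12) and nonzero, while all higher differences vanish, so the minimal degree is 2.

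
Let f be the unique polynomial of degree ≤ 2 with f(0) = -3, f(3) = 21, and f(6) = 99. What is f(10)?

Forward differences of the values at n = 0, 3, 6:
  f  : -3  21  99
  Δ  : 24  78
  Δ^2: 54
The second differences are constant, confirming degree 2.
Interpolating (Newton forward form) and evaluating at n = 10 gives f(10) = 287.

287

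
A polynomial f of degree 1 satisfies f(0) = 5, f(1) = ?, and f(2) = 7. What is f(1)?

6

The 2 known points determine the degree-1 polynomial uniquely.
Write f(u) = au + b. Substituting each data point gives a linear system:
  b = 5
  2a + b = 7
Solving the system yields a = 1, b = 5.
So f(u) = u + 5.
Then f(1) = 6.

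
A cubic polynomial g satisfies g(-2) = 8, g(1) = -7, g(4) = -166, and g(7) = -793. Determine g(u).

g(u) = -2u^3 - 2u^2 - u - 2

Using the Lagrange interpolation formula with nodes -2, 1, 4, 7:
  L_0(u) = (u - 1)(u - 4)(u - 7) / -162
  L_1(u) = (u + 2)(u - 4)(u - 7) / 54
  L_2(u) = (u + 2)(u - 1)(u - 7) / -54
  L_3(u) = (u + 2)(u - 1)(u - 4) / 162
Then g(u) = 8·L_0(u) - 7·L_1(u) - 166·L_2(u) - 793·L_3(u).
Expanding and collecting terms gives g(u) = -2u³ - 2u² - u - 2.
Check: g(-2) = 8. ✓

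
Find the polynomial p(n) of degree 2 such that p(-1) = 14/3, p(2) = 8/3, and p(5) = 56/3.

Using the Lagrange interpolation formula with nodes -1, 2, 5:
  L_0(n) = (n - 2)(n - 5) / 18
  L_1(n) = (n + 1)(n - 5) / -9
  L_2(n) = (n + 1)(n - 2) / 18
Then p(n) = 14/3·L_0(n) + 8/3·L_1(n) + 56/3·L_2(n).
Expanding and collecting terms gives p(n) = n² - (5/3)n + 2.
Check: p(-1) = 14/3. ✓

p(n) = n^2 - (5/3)n + 2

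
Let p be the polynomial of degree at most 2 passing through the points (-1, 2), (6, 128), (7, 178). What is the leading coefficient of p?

4

Write p(s) = as^2 + bs + c. Substituting each data point gives a linear system:
  a - b + c = 2
  36a + 6b + c = 128
  49a + 7b + c = 178
Solving the system yields a = 4, b = -2, c = -4.
So p(s) = 4s^2 - 2s - 4.
The leading coefficient is 4.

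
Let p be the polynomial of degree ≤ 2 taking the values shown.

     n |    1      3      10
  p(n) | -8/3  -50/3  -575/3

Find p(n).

Using the Lagrange interpolation formula with nodes 1, 3, 10:
  L_0(n) = (n - 3)(n - 10) / 18
  L_1(n) = (n - 1)(n - 10) / -14
  L_2(n) = (n - 1)(n - 3) / 63
Then p(n) = -8/3·L_0(n) - 50/3·L_1(n) - 575/3·L_2(n).
Expanding and collecting terms gives p(n) = -2n^2 + n - 5/3.
Check: p(10) = -575/3. ✓

p(n) = -2n^2 + n - 5/3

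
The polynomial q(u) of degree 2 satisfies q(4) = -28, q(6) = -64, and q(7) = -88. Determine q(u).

Write q(u) = au^2 + bu + c. Substituting each data point gives a linear system:
  16a + 4b + c = -28
  36a + 6b + c = -64
  49a + 7b + c = -88
Solving the system yields a = -2, b = 2, c = -4.
So q(u) = -2u² + 2u - 4.
Check: q(6) = -64. ✓

q(u) = -2u^2 + 2u - 4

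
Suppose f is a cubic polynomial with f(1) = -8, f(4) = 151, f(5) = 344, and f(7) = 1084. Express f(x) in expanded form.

f(x) = 4x^3 - 5x^2 - 6x - 1

Write f(x) = ax^3 + bx^2 + cx + d. Substituting each data point gives a linear system:
  a + b + c + d = -8
  64a + 16b + 4c + d = 151
  125a + 25b + 5c + d = 344
  343a + 49b + 7c + d = 1084
Solving the system yields a = 4, b = -5, c = -6, d = -1.
So f(x) = 4x^3 - 5x^2 - 6x - 1.
Check: f(7) = 1084. ✓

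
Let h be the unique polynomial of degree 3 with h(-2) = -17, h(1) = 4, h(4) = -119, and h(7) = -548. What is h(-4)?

-31

Using the Lagrange interpolation formula with nodes -2, 1, 4, 7:
  L_0(x) = (x - 1)(x - 4)(x - 7) / -162
  L_1(x) = (x + 2)(x - 4)(x - 7) / 54
  L_2(x) = (x + 2)(x - 1)(x - 7) / -54
  L_3(x) = (x + 2)(x - 1)(x - 4) / 162
Then h(x) = -17·L_0(x) + 4·L_1(x) - 119·L_2(x) - 548·L_3(x).
Expanding and collecting terms gives h(x) = -x^3 - 5x^2 + 5x + 5.
Evaluating at x = -4: h(-4) = -31.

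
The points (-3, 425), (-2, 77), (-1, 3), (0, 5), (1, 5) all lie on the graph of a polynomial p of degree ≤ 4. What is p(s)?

Write p(s) = as^4 + bs^3 + cs^2 + ds + e. Substituting each data point gives a linear system:
  81a - 27b + 9c - 3d + e = 425
  16a - 8b + 4c - 2d + e = 77
  a - b + c - d + e = 3
  e = 5
  a + b + c + d + e = 5
Solving the system yields a = 5, b = -3, c = -6, d = 4, e = 5.
So p(s) = 5s^4 - 3s^3 - 6s^2 + 4s + 5.
Check: p(-2) = 77. ✓

p(s) = 5s^4 - 3s^3 - 6s^2 + 4s + 5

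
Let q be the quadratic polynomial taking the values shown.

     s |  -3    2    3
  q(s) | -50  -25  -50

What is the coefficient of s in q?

Write q(s) = as^2 + bs + c. Substituting each data point gives a linear system:
  9a - 3b + c = -50
  4a + 2b + c = -25
  9a + 3b + c = -50
Solving the system yields a = -5, b = 0, c = -5.
So q(s) = -5s^2 - 5.
The coefficient of s is 0.

0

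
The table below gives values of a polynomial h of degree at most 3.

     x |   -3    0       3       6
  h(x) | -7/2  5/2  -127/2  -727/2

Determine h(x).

h(x) = -x^3 - 4x^2 - x + 5/2

Write h(x) = ax^3 + bx^2 + cx + d. Substituting each data point gives a linear system:
  -27a + 9b - 3c + d = -7/2
  d = 5/2
  27a + 9b + 3c + d = -127/2
  216a + 36b + 6c + d = -727/2
Solving the system yields a = -1, b = -4, c = -1, d = 5/2.
So h(x) = -x³ - 4x² - x + 5/2.
Check: h(-3) = -7/2. ✓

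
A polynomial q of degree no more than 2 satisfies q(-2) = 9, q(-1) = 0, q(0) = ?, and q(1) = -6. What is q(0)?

On equispaced nodes a degree-2 polynomial has vanishing third forward difference, so
  - q(-2) + 3·q(-1) - 3·q(0) + q(1) = 0.
Substituting the known values and solving for q(0):
  -3·q(0) = 15
  q(0) = -5.

-5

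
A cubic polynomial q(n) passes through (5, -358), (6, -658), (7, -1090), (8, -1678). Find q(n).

Write q(n) = an^3 + bn^2 + cn + d. Substituting each data point gives a linear system:
  125a + 25b + 5c + d = -358
  216a + 36b + 6c + d = -658
  343a + 49b + 7c + d = -1090
  512a + 64b + 8c + d = -1678
Solving the system yields a = -4, b = 6, c = -2, d = 2.
So q(n) = -4n³ + 6n² - 2n + 2.
Check: q(8) = -1678. ✓

q(n) = -4n^3 + 6n^2 - 2n + 2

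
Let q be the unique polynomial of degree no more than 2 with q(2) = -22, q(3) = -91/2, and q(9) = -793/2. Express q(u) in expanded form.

Write q(u) = au^2 + bu + c. Substituting each data point gives a linear system:
  4a + 2b + c = -22
  9a + 3b + c = -91/2
  81a + 9b + c = -793/2
Solving the system yields a = -5, b = 3/2, c = -5.
So q(u) = -5u^2 + (3/2)u - 5.
Check: q(9) = -793/2. ✓

q(u) = -5u^2 + (3/2)u - 5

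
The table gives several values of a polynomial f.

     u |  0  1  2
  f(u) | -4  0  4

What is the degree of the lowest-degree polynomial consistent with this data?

Forward differences of the values at u = 0, 1, 2:
  f  : -4  0  4
  Δ  : 4  4
  Δ^2: 0
The first differences are constant (4) and nonzero, while all higher differences vanish, so the minimal degree is 1.

1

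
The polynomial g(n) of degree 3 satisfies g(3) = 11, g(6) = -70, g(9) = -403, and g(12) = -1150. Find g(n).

Using the Lagrange interpolation formula with nodes 3, 6, 9, 12:
  L_0(n) = (n - 6)(n - 9)(n - 12) / -162
  L_1(n) = (n - 3)(n - 9)(n - 12) / 54
  L_2(n) = (n - 3)(n - 6)(n - 12) / -54
  L_3(n) = (n - 3)(n - 6)(n - 9) / 162
Then g(n) = 11·L_0(n) - 70·L_1(n) - 403·L_2(n) - 1150·L_3(n).
Expanding and collecting terms gives g(n) = -n^3 + 4n^2 + 2.
Check: g(12) = -1150. ✓

g(n) = -n^3 + 4n^2 + 2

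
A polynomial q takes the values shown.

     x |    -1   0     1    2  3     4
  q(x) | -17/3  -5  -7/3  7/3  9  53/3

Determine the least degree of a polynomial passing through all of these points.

Forward differences of the values at x = -1, 0, 1, 2, 3, 4:
  q  : -17/3  -5  -7/3  7/3  9  53/3
  Δ  : 2/3  8/3  14/3  20/3  26/3
  Δ^2: 2  2  2  2
  Δ^3: 0  0  0
  Δ^4: 0  0
  Δ^5: 0
The second differences are constant (2) and nonzero, while all higher differences vanish, so the minimal degree is 2.

2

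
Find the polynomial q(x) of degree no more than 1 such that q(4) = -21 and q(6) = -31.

q(x) = -5x - 1

Write q(x) = ax + b. Substituting each data point gives a linear system:
  4a + b = -21
  6a + b = -31
Solving the system yields a = -5, b = -1.
So q(x) = -5x - 1.
Check: q(4) = -21. ✓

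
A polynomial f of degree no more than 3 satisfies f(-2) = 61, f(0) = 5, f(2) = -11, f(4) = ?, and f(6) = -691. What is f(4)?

-179

On equispaced nodes a degree-3 polynomial has vanishing fourth forward difference, so
  f(-2) - 4·f(0) + 6·f(2) - 4·f(4) + f(6) = 0.
Substituting the known values and solving for f(4):
  -4·f(4) = 716
  f(4) = -179.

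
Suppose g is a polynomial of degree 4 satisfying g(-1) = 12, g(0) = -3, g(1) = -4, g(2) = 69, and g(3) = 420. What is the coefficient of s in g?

Write g(s) = as^4 + bs^3 + cs^2 + ds + e. Substituting each data point gives a linear system:
  a - b + c - d + e = 12
  e = -3
  a + b + c + d + e = -4
  16a + 8b + 4c + 2d + e = 69
  81a + 27b + 9c + 3d + e = 420
Solving the system yields a = 6, b = -2, c = 1, d = -6, e = -3.
So g(s) = 6s⁴ - 2s³ + s² - 6s - 3.
The coefficient of s is -6.

-6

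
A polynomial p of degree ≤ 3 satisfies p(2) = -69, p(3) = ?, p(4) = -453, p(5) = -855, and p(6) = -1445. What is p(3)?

The 4 known points determine the degree-3 polynomial uniquely.
Write p(s) = as^3 + bs^2 + cs + d. Substituting each data point gives a linear system:
  8a + 4b + 2c + d = -69
  64a + 16b + 4c + d = -453
  125a + 25b + 5c + d = -855
  216a + 36b + 6c + d = -1445
Solving the system yields a = -6, b = -4, c = 0, d = -5.
So p(s) = -6s^3 - 4s^2 - 5.
Then p(3) = -203.

-203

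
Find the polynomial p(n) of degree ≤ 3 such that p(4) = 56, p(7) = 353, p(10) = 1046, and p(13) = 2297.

p(n) = n^3 + n^2 - 5n - 4

Write p(n) = an^3 + bn^2 + cn + d. Substituting each data point gives a linear system:
  64a + 16b + 4c + d = 56
  343a + 49b + 7c + d = 353
  1000a + 100b + 10c + d = 1046
  2197a + 169b + 13c + d = 2297
Solving the system yields a = 1, b = 1, c = -5, d = -4.
So p(n) = n³ + n² - 5n - 4.
Check: p(4) = 56. ✓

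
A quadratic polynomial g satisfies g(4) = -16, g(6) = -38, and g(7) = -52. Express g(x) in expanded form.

Using the Lagrange interpolation formula with nodes 4, 6, 7:
  L_0(x) = (x - 6)(x - 7) / 6
  L_1(x) = (x - 4)(x - 7) / -2
  L_2(x) = (x - 4)(x - 6) / 3
Then g(x) = -16·L_0(x) - 38·L_1(x) - 52·L_2(x).
Expanding and collecting terms gives g(x) = -x² - x + 4.
Check: g(7) = -52. ✓

g(x) = -x^2 - x + 4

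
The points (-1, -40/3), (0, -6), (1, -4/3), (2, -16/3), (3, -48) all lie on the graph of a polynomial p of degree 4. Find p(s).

p(s) = -s^4 + s^3 - (1/3)s^2 + 5s - 6

Write p(s) = as^4 + bs^3 + cs^2 + ds + e. Substituting each data point gives a linear system:
  a - b + c - d + e = -40/3
  e = -6
  a + b + c + d + e = -4/3
  16a + 8b + 4c + 2d + e = -16/3
  81a + 27b + 9c + 3d + e = -48
Solving the system yields a = -1, b = 1, c = -1/3, d = 5, e = -6.
So p(s) = -s^4 + s^3 - (1/3)s^2 + 5s - 6.
Check: p(2) = -16/3. ✓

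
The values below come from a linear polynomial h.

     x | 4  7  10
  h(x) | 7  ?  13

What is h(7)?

The 2 known points determine the degree-1 polynomial uniquely.
Write h(x) = ax + b. Substituting each data point gives a linear system:
  4a + b = 7
  10a + b = 13
Solving the system yields a = 1, b = 3.
So h(x) = x + 3.
Then h(7) = 10.

10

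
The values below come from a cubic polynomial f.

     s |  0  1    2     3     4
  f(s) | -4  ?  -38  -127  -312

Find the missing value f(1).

-9

The 4 known points determine the degree-3 polynomial uniquely.
Write f(s) = as^3 + bs^2 + cs + d. Substituting each data point gives a linear system:
  d = -4
  8a + 4b + 2c + d = -38
  27a + 9b + 3c + d = -127
  64a + 16b + 4c + d = -312
Solving the system yields a = -6, b = 6, c = -5, d = -4.
So f(s) = -6s^3 + 6s^2 - 5s - 4.
Then f(1) = -9.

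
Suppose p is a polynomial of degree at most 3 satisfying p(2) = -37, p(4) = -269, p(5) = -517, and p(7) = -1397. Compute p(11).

-5365

Write p(u) = au^3 + bu^2 + cu + d. Substituting each data point gives a linear system:
  8a + 4b + 2c + d = -37
  64a + 16b + 4c + d = -269
  125a + 25b + 5c + d = -517
  343a + 49b + 7c + d = -1397
Solving the system yields a = -4, b = 0, c = -4, d = 3.
So p(u) = -4u^3 - 4u + 3.
Then p(11) = -5365.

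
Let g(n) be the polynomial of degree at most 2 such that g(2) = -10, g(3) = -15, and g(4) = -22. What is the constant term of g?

Write g(n) = an^2 + bn + c. Substituting each data point gives a linear system:
  4a + 2b + c = -10
  9a + 3b + c = -15
  16a + 4b + c = -22
Solving the system yields a = -1, b = 0, c = -6.
So g(n) = -n^2 - 6.
The constant term is -6.

-6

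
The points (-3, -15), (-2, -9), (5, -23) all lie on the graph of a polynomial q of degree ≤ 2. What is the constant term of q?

-3

Write q(u) = au^2 + bu + c. Substituting each data point gives a linear system:
  9a - 3b + c = -15
  4a - 2b + c = -9
  25a + 5b + c = -23
Solving the system yields a = -1, b = 1, c = -3.
So q(u) = -u^2 + u - 3.
The constant term is -3.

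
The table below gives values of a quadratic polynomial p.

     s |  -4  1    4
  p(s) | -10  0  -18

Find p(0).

Using the Lagrange interpolation formula with nodes -4, 1, 4:
  L_0(s) = (s - 1)(s - 4) / 40
  L_1(s) = (s + 4)(s - 4) / -15
  L_2(s) = (s + 4)(s - 1) / 24
Then p(s) = -10·L_0(s) + 0·L_1(s) - 18·L_2(s).
Expanding and collecting terms gives p(s) = -s^2 - s + 2.
Evaluating at s = 0: p(0) = 2.

2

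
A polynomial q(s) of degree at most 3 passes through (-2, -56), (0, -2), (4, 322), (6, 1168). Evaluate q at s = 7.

Using the Lagrange interpolation formula with nodes -2, 0, 4, 6:
  L_0(s) = s(s - 4)(s - 6) / -96
  L_1(s) = (s + 2)(s - 4)(s - 6) / 48
  L_2(s) = (s + 2)s(s - 6) / -48
  L_3(s) = (s + 2)s(s - 4) / 96
Then q(s) = -56·L_0(s) - 2·L_1(s) + 322·L_2(s) + 1168·L_3(s).
Expanding and collecting terms gives q(s) = 6s³ - 3s² - 3s - 2.
Evaluating at s = 7: q(7) = 1888.

1888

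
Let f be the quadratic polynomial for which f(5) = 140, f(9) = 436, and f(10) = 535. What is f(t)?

Using the Lagrange interpolation formula with nodes 5, 9, 10:
  L_0(t) = (t - 9)(t - 10) / 20
  L_1(t) = (t - 5)(t - 10) / -4
  L_2(t) = (t - 5)(t - 9) / 5
Then f(t) = 140·L_0(t) + 436·L_1(t) + 535·L_2(t).
Expanding and collecting terms gives f(t) = 5t² + 4t - 5.
Check: f(10) = 535. ✓

f(t) = 5t^2 + 4t - 5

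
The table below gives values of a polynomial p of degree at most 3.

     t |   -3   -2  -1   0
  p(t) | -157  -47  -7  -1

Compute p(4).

403

Forward differences of the values at t = -3, -2, -1, 0:
  p  : -157  -47  -7  -1
  Δ  : 110  40  6
  Δ^2: -70  -34
  Δ^3: 36
The third differences are constant, confirming degree 3.
Interpolating (Newton forward form) and evaluating at t = 4 gives p(4) = 403.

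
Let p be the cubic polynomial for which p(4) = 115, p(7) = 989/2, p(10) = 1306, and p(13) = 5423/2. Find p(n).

p(n) = n^3 + 3n^2 + (1/2)n + 1

Using the Lagrange interpolation formula with nodes 4, 7, 10, 13:
  L_0(n) = (n - 7)(n - 10)(n - 13) / -162
  L_1(n) = (n - 4)(n - 10)(n - 13) / 54
  L_2(n) = (n - 4)(n - 7)(n - 13) / -54
  L_3(n) = (n - 4)(n - 7)(n - 10) / 162
Then p(n) = 115·L_0(n) + 989/2·L_1(n) + 1306·L_2(n) + 5423/2·L_3(n).
Expanding and collecting terms gives p(n) = n³ + 3n² + (1/2)n + 1.
Check: p(7) = 989/2. ✓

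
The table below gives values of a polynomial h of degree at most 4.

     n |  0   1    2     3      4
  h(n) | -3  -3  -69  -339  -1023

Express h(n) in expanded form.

h(n) = -3n^4 - 5n^3 + 3n^2 + 5n - 3

Write h(n) = an^4 + bn^3 + cn^2 + dn + e. Substituting each data point gives a linear system:
  e = -3
  a + b + c + d + e = -3
  16a + 8b + 4c + 2d + e = -69
  81a + 27b + 9c + 3d + e = -339
  256a + 64b + 16c + 4d + e = -1023
Solving the system yields a = -3, b = -5, c = 3, d = 5, e = -3.
So h(n) = -3n⁴ - 5n³ + 3n² + 5n - 3.
Check: h(4) = -1023. ✓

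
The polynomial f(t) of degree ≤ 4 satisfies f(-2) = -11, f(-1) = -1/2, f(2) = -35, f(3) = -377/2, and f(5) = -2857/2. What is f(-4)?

Write f(t) = at^4 + bt^3 + ct^2 + dt + e. Substituting each data point gives a linear system:
  16a - 8b + 4c - 2d + e = -11
  a - b + c - d + e = -1/2
  16a + 8b + 4c + 2d + e = -35
  81a + 27b + 9c + 3d + e = -377/2
  625a + 125b + 25c + 5d + e = -2857/2
Solving the system yields a = -2, b = -2, c = 5/2, d = 2, e = -1.
So f(t) = -2t⁴ - 2t³ + (5/2)t² + 2t - 1.
Then f(-4) = -353.

-353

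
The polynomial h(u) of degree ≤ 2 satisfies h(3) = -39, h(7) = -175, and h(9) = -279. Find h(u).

Write h(u) = au^2 + bu + c. Substituting each data point gives a linear system:
  9a + 3b + c = -39
  49a + 7b + c = -175
  81a + 9b + c = -279
Solving the system yields a = -3, b = -4, c = 0.
So h(u) = -3u^2 - 4u.
Check: h(3) = -39. ✓

h(u) = -3u^2 - 4u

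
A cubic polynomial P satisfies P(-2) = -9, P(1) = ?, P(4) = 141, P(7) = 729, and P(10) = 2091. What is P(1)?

3

The 4 known points determine the degree-3 polynomial uniquely.
Write P(t) = at^3 + bt^2 + ct + d. Substituting each data point gives a linear system:
  -8a + 4b - 2c + d = -9
  64a + 16b + 4c + d = 141
  343a + 49b + 7c + d = 729
  1000a + 100b + 10c + d = 2091
Solving the system yields a = 2, b = 1, c = -1, d = 1.
So P(t) = 2t^3 + t^2 - t + 1.
Then P(1) = 3.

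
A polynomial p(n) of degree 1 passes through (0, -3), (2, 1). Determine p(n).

Using the Lagrange interpolation formula with nodes 0, 2:
  L_0(n) = (n - 2) / -2
  L_1(n) = n / 2
Then p(n) = -3·L_0(n) + 1·L_1(n).
Expanding and collecting terms gives p(n) = 2n - 3.
Check: p(2) = 1. ✓

p(n) = 2n - 3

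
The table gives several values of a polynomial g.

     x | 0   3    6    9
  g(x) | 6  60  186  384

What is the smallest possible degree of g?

2

Forward differences of the values at x = 0, 3, 6, 9:
  g  : 6  60  186  384
  Δ  : 54  126  198
  Δ^2: 72  72
  Δ^3: 0
The second differences are constant (72) and nonzero, while all higher differences vanish, so the minimal degree is 2.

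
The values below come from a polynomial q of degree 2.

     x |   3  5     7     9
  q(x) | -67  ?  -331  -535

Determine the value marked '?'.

-175

The 3 known points determine the degree-2 polynomial uniquely.
Write q(x) = ax^2 + bx + c. Substituting each data point gives a linear system:
  9a + 3b + c = -67
  49a + 7b + c = -331
  81a + 9b + c = -535
Solving the system yields a = -6, b = -6, c = 5.
So q(x) = -6x^2 - 6x + 5.
Then q(5) = -175.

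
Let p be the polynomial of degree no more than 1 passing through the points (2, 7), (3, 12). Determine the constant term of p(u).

Write p(u) = au + b. Substituting each data point gives a linear system:
  2a + b = 7
  3a + b = 12
Solving the system yields a = 5, b = -3.
So p(u) = 5u - 3.
The constant term is -3.

-3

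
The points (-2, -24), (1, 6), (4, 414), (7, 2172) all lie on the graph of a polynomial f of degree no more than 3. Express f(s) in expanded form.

f(s) = 6s^3 + 3s^2 - 5s + 2

Write f(s) = as^3 + bs^2 + cs + d. Substituting each data point gives a linear system:
  -8a + 4b - 2c + d = -24
  a + b + c + d = 6
  64a + 16b + 4c + d = 414
  343a + 49b + 7c + d = 2172
Solving the system yields a = 6, b = 3, c = -5, d = 2.
So f(s) = 6s³ + 3s² - 5s + 2.
Check: f(-2) = -24. ✓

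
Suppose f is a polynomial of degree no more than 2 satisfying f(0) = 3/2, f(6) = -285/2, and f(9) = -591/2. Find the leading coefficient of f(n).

-3

Write f(n) = an^2 + bn + c. Substituting each data point gives a linear system:
  c = 3/2
  36a + 6b + c = -285/2
  81a + 9b + c = -591/2
Solving the system yields a = -3, b = -6, c = 3/2.
So f(n) = -3n^2 - 6n + 3/2.
The leading coefficient is -3.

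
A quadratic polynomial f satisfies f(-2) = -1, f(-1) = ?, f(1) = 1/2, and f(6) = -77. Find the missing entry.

7/2

The 3 known points determine the degree-2 polynomial uniquely.
Write f(x) = ax^2 + bx + c. Substituting each data point gives a linear system:
  4a - 2b + c = -1
  a + b + c = 1/2
  36a + 6b + c = -77
Solving the system yields a = -2, b = -3/2, c = 4.
So f(x) = -2x² - (3/2)x + 4.
Then f(-1) = 7/2.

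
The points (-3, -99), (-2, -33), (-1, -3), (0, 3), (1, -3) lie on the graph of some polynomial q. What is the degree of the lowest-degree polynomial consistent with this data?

Forward differences of the values at u = -3, -2, -1, 0, 1:
  q  : -99  -33  -3  3  -3
  Δ  : 66  30  6  -6
  Δ^2: -36  -24  -12
  Δ^3: 12  12
  Δ^4: 0
The third differences are constant (12) and nonzero, while all higher differences vanish, so the minimal degree is 3.

3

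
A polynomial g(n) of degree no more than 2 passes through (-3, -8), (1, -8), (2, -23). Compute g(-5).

-44

Using the Lagrange interpolation formula with nodes -3, 1, 2:
  L_0(n) = (n - 1)(n - 2) / 20
  L_1(n) = (n + 3)(n - 2) / -4
  L_2(n) = (n + 3)(n - 1) / 5
Then g(n) = -8·L_0(n) - 8·L_1(n) - 23·L_2(n).
Expanding and collecting terms gives g(n) = -3n^2 - 6n + 1.
Evaluating at n = -5: g(-5) = -44.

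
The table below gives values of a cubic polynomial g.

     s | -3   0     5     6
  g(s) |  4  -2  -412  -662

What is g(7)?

Using the Lagrange interpolation formula with nodes -3, 0, 5, 6:
  L_0(s) = s(s - 5)(s - 6) / -216
  L_1(s) = (s + 3)(s - 5)(s - 6) / 90
  L_2(s) = (s + 3)s(s - 6) / -40
  L_3(s) = (s + 3)s(s - 5) / 54
Then g(s) = 4·L_0(s) - 2·L_1(s) - 412·L_2(s) - 662·L_3(s).
Expanding and collecting terms gives g(s) = -2s³ - 6s² - 2s - 2.
Evaluating at s = 7: g(7) = -996.

-996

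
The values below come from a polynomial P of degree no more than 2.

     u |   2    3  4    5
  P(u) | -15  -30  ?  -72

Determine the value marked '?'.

On equispaced nodes a degree-2 polynomial has vanishing third forward difference, so
  - P(2) + 3·P(3) - 3·P(4) + P(5) = 0.
Substituting the known values and solving for P(4):
  -3·P(4) = 147
  P(4) = -49.

-49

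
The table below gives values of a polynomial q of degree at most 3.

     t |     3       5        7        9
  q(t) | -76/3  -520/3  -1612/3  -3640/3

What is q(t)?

q(t) = -2t^3 + 3t^2 + 5/3

Using the Lagrange interpolation formula with nodes 3, 5, 7, 9:
  L_0(t) = (t - 5)(t - 7)(t - 9) / -48
  L_1(t) = (t - 3)(t - 7)(t - 9) / 16
  L_2(t) = (t - 3)(t - 5)(t - 9) / -16
  L_3(t) = (t - 3)(t - 5)(t - 7) / 48
Then q(t) = -76/3·L_0(t) - 520/3·L_1(t) - 1612/3·L_2(t) - 3640/3·L_3(t).
Expanding and collecting terms gives q(t) = -2t³ + 3t² + 5/3.
Check: q(9) = -3640/3. ✓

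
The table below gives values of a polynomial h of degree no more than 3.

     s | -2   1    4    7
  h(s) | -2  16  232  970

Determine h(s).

Write h(s) = as^3 + bs^2 + cs + d. Substituting each data point gives a linear system:
  -8a + 4b - 2c + d = -2
  a + b + c + d = 16
  64a + 16b + 4c + d = 232
  343a + 49b + 7c + d = 970
Solving the system yields a = 2, b = 5, c = 5, d = 4.
So h(s) = 2s³ + 5s² + 5s + 4.
Check: h(-2) = -2. ✓

h(s) = 2s^3 + 5s^2 + 5s + 4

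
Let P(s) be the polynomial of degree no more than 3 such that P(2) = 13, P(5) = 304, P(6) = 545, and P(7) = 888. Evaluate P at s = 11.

3640

Using the Lagrange interpolation formula with nodes 2, 5, 6, 7:
  L_0(s) = (s - 5)(s - 6)(s - 7) / -60
  L_1(s) = (s - 2)(s - 6)(s - 7) / 6
  L_2(s) = (s - 2)(s - 5)(s - 7) / -4
  L_3(s) = (s - 2)(s - 5)(s - 6) / 10
Then P(s) = 13·L_0(s) + 304·L_1(s) + 545·L_2(s) + 888·L_3(s).
Expanding and collecting terms gives P(s) = 3s³ - 3s² + s - 1.
Evaluating at s = 11: P(11) = 3640.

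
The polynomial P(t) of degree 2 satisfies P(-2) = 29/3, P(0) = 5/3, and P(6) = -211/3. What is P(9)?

Using the Lagrange interpolation formula with nodes -2, 0, 6:
  L_0(t) = t(t - 6) / 16
  L_1(t) = (t + 2)(t - 6) / -12
  L_2(t) = (t + 2)t / 48
Then P(t) = 29/3·L_0(t) + 5/3·L_1(t) - 211/3·L_2(t).
Expanding and collecting terms gives P(t) = -t^2 - 6t + 5/3.
Evaluating at t = 9: P(9) = -400/3.

-400/3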